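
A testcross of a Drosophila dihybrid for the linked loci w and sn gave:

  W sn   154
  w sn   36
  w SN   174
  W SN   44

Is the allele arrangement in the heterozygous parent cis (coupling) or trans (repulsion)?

The two most frequent classes are W sn (154) and w SN (174); these are the parental (non-recombinant) types.
So the F1 carried W sn on one chromosome and w SN on the other — the recessive alleles are on opposite chromosomes (trans / repulsion).

trans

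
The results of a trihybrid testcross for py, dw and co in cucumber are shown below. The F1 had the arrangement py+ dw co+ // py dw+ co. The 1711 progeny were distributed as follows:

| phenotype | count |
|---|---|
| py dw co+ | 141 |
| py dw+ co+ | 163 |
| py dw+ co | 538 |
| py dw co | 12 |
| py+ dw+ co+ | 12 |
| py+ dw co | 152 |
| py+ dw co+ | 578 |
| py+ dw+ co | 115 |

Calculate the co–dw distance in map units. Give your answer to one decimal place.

19.8 map units

The two rarest classes, py+ dw+ co+ and py dw co, are the double crossovers. Comparing them with the parentals, only the dw allele has switched, so dw is the middle locus and the order is py – dw – co.
Crossovers in the dw–co interval produce the single-crossover classes py+ dw co and py dw+ co+ (152 + 163 = 315) plus the double crossovers (24).
RF(dw–co) = (315 + 24) / 1711 = 339/1711 = 0.1981 → 19.8 map units.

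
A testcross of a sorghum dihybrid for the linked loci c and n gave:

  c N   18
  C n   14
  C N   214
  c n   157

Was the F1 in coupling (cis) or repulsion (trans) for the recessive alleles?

The two most frequent classes are C N (214) and c n (157); these are the parental (non-recombinant) types.
So the F1 carried C N on one chromosome and c n on the other — the recessive alleles are on the same chromosome (cis / coupling).

cis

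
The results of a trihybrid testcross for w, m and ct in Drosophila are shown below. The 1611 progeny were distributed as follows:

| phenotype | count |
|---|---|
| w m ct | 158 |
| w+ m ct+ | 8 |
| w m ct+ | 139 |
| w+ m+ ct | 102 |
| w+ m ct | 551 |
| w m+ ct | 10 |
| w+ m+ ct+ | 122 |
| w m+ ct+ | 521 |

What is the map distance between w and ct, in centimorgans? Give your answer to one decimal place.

18.5 centimorgans

The two most frequent reciprocal classes, w m+ ct+ and w+ m ct, are the parental types, so the F1 was w m+ ct+ / w+ m ct.
The two rarest classes, w m+ ct and w+ m ct+, are the double crossovers. Comparing them with the parentals, only the ct allele has switched, so ct is the middle locus and the order is m – ct – w.
Crossovers in the ct–w interval produce the single-crossover classes w+ m+ ct+ and w m ct (122 + 158 = 280) plus the double crossovers (18).
RF(ct–w) = (280 + 18) / 1611 = 298/1611 = 0.1850 → 18.5 centimorgans.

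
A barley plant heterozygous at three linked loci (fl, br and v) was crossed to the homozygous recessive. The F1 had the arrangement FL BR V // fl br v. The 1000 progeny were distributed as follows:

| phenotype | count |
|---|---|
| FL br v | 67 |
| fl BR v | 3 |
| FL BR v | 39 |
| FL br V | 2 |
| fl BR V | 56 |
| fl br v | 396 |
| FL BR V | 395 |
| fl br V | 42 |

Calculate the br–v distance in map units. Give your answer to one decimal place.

The two rarest classes, FL br V and fl BR v, are the double crossovers. Comparing them with the parentals, only the br allele has switched, so br is the middle locus and the order is fl – br – v.
Crossovers in the br–v interval produce the single-crossover classes FL BR v and fl br V (39 + 42 = 81) plus the double crossovers (5).
RF(br–v) = (81 + 5) / 1000 = 86/1000 = 0.0860 → 8.6 map units.

8.6 map units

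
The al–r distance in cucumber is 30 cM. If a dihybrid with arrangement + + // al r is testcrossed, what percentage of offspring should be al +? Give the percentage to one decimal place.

15.0%

A map distance of 30 cM corresponds to a recombination frequency of 0.300.
The F1 is + + / al r, so al + is a recombinant gamete class with expected frequency r/2 = 0.300/2 = 0.1500.
That is 0.1500 = 15.0% of the progeny.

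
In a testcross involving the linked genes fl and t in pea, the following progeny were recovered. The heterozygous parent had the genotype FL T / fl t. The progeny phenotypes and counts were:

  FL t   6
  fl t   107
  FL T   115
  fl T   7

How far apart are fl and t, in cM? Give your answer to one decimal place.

5.5 cM

The recombinant classes are FL t and fl T: 6 + 7 = 13.
Recombination frequency = 13/235 = 0.0553 ≈ 5.5%, i.e. 5.5 cM.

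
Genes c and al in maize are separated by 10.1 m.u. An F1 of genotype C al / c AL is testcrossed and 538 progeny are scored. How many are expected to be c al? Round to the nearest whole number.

27

A map distance of 10.1 m.u. corresponds to a recombination frequency of 0.101.
The F1 is C al / c AL, so c al is a recombinant gamete class with expected frequency r/2 = 0.101/2 = 0.0505.
Expected number = 0.0505 × 538 = 27.17 ≈ 27.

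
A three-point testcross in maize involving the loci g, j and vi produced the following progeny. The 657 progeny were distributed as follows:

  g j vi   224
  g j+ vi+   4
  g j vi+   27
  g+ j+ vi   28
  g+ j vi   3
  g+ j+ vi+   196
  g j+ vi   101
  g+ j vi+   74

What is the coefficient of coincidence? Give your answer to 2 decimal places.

The two most frequent reciprocal classes, g+ j+ vi+ and g j vi, are the parental types, so the F1 was g+ j+ vi+ / g j vi.
The two rarest classes, g j+ vi+ and g+ j vi, are the double crossovers. Comparing them with the parentals, only the g allele has switched, so g is the middle locus and the order is j – g – vi.
j–g: (175 + 7)/657 = 0.2770; g–vi: (55 + 7)/657 = 0.0944.
Expected DCO frequency = 0.2770 × 0.0944 ≈ 0.02615; observed = 7/657 ≈ 0.01065.
Coefficient of coincidence = 0.01065/0.02615 ≈ 0.41.

0.41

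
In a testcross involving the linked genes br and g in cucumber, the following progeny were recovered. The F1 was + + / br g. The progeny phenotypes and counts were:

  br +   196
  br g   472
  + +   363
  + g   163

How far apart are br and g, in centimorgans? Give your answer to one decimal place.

The recombinant classes are + g and br +: 163 + 196 = 359.
Recombination frequency = 359/1194 = 0.3007 ≈ 30.1%, i.e. 30.1 centimorgans.

30.1 centimorgans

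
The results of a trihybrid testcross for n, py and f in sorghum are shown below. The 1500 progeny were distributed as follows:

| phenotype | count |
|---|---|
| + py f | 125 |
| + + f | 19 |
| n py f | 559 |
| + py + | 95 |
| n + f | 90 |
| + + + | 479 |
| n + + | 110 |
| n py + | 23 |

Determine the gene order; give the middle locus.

f

The two most frequent reciprocal classes, + + + and n py f, are the parental types, so the F1 was + + + / n py f.
The two rarest classes, + + f and n py +, are the double crossovers. Comparing them with the parentals, only the f allele has switched, so f is the middle locus and the order is py – f – n.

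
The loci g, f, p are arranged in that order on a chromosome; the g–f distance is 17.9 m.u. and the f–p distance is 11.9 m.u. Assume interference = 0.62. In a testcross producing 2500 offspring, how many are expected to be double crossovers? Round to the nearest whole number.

Map distances give recombination frequencies of 0.179 and 0.119 for the two intervals.
With interference 0.62 (so coincidence = 0.38), expected double-crossover frequency = 0.179 × 0.119 × 0.38 = 0.00809.
Expected number = 0.00809 × 2500 = 20.24 ≈ 20.

20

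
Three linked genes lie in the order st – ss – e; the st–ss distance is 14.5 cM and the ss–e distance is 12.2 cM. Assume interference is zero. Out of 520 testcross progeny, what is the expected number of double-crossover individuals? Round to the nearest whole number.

Map distances give recombination frequencies of 0.145 and 0.122 for the two intervals.
With no interference, expected double-crossover frequency = 0.145 × 0.122 = 0.01769.
Expected number = 0.01769 × 520 = 9.20 ≈ 9.

9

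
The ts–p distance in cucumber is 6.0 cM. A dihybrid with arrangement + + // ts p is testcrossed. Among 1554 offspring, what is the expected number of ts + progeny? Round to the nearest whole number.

A map distance of 6.0 cM corresponds to a recombination frequency of 0.060.
The F1 is + + / ts p, so ts + is a recombinant gamete class with expected frequency r/2 = 0.060/2 = 0.0300.
Expected number = 0.0300 × 1554 = 46.62 ≈ 47.

47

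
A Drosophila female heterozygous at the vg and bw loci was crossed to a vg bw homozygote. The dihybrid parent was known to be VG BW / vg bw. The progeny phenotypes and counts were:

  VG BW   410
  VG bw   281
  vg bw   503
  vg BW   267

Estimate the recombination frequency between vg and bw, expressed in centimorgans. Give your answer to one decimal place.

The recombinant classes are VG bw and vg BW: 281 + 267 = 548.
Recombination frequency = 548/1461 = 0.3751 ≈ 37.5%, i.e. 37.5 centimorgans.

37.5 centimorgans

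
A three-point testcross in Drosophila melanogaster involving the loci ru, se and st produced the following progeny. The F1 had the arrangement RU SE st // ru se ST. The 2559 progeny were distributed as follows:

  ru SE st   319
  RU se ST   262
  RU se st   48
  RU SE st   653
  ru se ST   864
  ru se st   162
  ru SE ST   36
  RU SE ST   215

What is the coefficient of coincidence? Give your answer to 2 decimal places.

0.70

The two rarest classes, RU se st and ru SE ST, are the double crossovers. Comparing them with the parentals, only the se allele has switched, so se is the middle locus and the order is ru – se – st.
ru–se: (581 + 84)/2559 = 0.2599; se–st: (377 + 84)/2559 = 0.1801.
Expected DCO frequency = 0.2599 × 0.1801 ≈ 0.04681; observed = 84/2559 ≈ 0.03283.
Coefficient of coincidence = 0.03283/0.04681 ≈ 0.70.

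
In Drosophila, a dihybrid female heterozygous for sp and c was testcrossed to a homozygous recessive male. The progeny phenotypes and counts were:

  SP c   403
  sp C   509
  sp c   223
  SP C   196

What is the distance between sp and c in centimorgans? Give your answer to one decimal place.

31.5 centimorgans

The two most frequent classes, SP c (403) and sp C (509), are the parental types, so the F1 was SP c / sp C.
The recombinant classes are SP C and sp c: 196 + 223 = 419.
Recombination frequency = 419/1331 = 0.3148 ≈ 31.5%, i.e. 31.5 centimorgans.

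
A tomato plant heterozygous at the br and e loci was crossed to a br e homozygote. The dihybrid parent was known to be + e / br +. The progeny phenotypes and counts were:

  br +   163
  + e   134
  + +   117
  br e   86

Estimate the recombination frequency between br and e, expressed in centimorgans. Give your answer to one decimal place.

The recombinant classes are + + and br e: 117 + 86 = 203.
Recombination frequency = 203/500 = 0.4060 ≈ 40.6%, i.e. 40.6 centimorgans.

40.6 centimorgans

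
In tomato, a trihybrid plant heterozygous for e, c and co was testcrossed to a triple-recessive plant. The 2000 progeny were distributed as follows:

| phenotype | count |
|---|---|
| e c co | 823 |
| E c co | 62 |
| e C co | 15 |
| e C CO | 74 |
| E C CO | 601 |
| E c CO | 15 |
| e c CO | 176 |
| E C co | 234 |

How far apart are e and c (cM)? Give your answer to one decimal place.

8.3 cM

The two most frequent reciprocal classes, e c co and E C CO, are the parental types, so the F1 was e c co / E C CO.
The two rarest classes, e C co and E c CO, are the double crossovers. Comparing them with the parentals, only the c allele has switched, so c is the middle locus and the order is co – c – e.
Crossovers in the c–e interval produce the single-crossover classes E c co and e C CO (62 + 74 = 136) plus the double crossovers (30).
RF(c–e) = (136 + 30) / 2000 = 166/2000 = 0.0830 → 8.3 cM.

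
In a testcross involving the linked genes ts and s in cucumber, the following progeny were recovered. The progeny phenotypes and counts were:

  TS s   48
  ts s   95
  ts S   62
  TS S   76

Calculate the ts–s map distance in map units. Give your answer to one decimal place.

The two most frequent classes, TS S (76) and ts s (95), are the parental types, so the F1 was TS S / ts s.
The recombinant classes are TS s and ts S: 48 + 62 = 110.
Recombination frequency = 110/281 = 0.3915 ≈ 39.1%, i.e. 39.1 map units.

39.1 map units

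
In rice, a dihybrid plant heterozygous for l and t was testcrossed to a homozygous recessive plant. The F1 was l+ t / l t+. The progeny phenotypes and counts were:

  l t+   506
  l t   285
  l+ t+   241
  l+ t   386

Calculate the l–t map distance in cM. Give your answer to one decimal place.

The recombinant classes are l+ t+ and l t: 241 + 285 = 526.
Recombination frequency = 526/1418 = 0.3709 ≈ 37.1%, i.e. 37.1 cM.

37.1 cM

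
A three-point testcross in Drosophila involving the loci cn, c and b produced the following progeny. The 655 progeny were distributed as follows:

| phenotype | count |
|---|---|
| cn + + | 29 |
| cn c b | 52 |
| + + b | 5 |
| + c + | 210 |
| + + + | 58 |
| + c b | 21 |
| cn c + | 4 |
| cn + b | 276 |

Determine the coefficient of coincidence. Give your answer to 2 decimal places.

0.84

The two most frequent reciprocal classes, + c + and cn + b, are the parental types, so the F1 was + c + / cn + b.
The two rarest classes, cn c + and + + b, are the double crossovers. Comparing them with the parentals, only the cn allele has switched, so cn is the middle locus and the order is b – cn – c.
b–cn: (50 + 9)/655 = 0.0901; cn–c: (110 + 9)/655 = 0.1817.
Expected DCO frequency = 0.0901 × 0.1817 ≈ 0.01637; observed = 9/655 ≈ 0.01374.
Coefficient of coincidence = 0.01374/0.01637 ≈ 0.84.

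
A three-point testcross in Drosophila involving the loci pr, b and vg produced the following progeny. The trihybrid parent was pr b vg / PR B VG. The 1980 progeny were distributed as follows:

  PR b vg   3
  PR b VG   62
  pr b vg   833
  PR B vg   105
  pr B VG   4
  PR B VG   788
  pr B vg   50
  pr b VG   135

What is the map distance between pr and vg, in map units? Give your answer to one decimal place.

12.5 map units

The two rarest classes, PR b vg and pr B VG, are the double crossovers. Comparing them with the parentals, only the pr allele has switched, so pr is the middle locus and the order is vg – pr – b.
Crossovers in the vg–pr interval produce the single-crossover classes pr b VG and PR B vg (135 + 105 = 240) plus the double crossovers (7).
RF(vg–pr) = (240 + 7) / 1980 = 247/1980 = 0.1247 → 12.5 map units.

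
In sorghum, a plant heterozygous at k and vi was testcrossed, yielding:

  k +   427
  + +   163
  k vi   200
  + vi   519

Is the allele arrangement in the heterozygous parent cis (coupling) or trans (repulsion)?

trans

The two most frequent classes are + vi (519) and k + (427); these are the parental (non-recombinant) types.
So the F1 carried + vi on one chromosome and k + on the other — the recessive alleles are on opposite chromosomes (trans / repulsion).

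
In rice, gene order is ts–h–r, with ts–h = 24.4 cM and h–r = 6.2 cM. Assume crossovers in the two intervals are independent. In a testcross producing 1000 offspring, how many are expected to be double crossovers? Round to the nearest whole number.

15

Map distances give recombination frequencies of 0.244 and 0.062 for the two intervals.
With no interference, expected double-crossover frequency = 0.244 × 0.062 = 0.01513.
Expected number = 0.01513 × 1000 = 15.13 ≈ 15.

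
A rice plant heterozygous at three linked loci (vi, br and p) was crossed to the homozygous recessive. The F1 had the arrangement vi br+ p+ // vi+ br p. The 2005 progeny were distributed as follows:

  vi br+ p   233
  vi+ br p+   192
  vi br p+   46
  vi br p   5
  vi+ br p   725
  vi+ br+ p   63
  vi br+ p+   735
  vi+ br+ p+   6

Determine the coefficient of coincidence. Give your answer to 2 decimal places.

The two rarest classes, vi+ br+ p+ and vi br p, are the double crossovers. Comparing them with the parentals, only the vi allele has switched, so vi is the middle locus and the order is br – vi – p.
br–vi: (109 + 11)/2005 = 0.0599; vi–p: (425 + 11)/2005 = 0.2175.
Expected DCO frequency = 0.0599 × 0.2175 ≈ 0.01303; observed = 11/2005 ≈ 0.00549.
Coefficient of coincidence = 0.00549/0.01303 ≈ 0.42.

0.42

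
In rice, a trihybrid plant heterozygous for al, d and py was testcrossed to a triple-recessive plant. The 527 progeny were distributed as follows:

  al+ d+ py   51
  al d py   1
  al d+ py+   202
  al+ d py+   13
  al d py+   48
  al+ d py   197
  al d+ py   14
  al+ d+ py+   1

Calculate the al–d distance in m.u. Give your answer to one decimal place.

19.2 m.u.

The two most frequent reciprocal classes, al+ d py and al d+ py+, are the parental types, so the F1 was al+ d py / al d+ py+.
The two rarest classes, al d py and al+ d+ py+, are the double crossovers. Comparing them with the parentals, only the al allele has switched, so al is the middle locus and the order is d – al – py.
Crossovers in the d–al interval produce the single-crossover classes al+ d+ py and al d py+ (51 + 48 = 99) plus the double crossovers (2).
RF(d–al) = (99 + 2) / 527 = 101/527 = 0.1917 → 19.2 m.u.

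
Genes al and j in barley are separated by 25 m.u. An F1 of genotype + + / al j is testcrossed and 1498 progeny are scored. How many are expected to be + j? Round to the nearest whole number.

187

A map distance of 25 m.u. corresponds to a recombination frequency of 0.250.
The F1 is + + / al j, so + j is a recombinant gamete class with expected frequency r/2 = 0.250/2 = 0.1250.
Expected number = 0.1250 × 1498 = 187.25 ≈ 187.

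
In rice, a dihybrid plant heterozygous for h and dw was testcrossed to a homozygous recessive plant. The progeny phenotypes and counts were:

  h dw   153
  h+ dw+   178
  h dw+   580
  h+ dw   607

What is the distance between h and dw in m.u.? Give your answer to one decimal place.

21.8 m.u.

The two most frequent classes, h+ dw (607) and h dw+ (580), are the parental types, so the F1 was h+ dw / h dw+.
The recombinant classes are h+ dw+ and h dw: 178 + 153 = 331.
Recombination frequency = 331/1518 = 0.2181 ≈ 21.8%, i.e. 21.8 m.u.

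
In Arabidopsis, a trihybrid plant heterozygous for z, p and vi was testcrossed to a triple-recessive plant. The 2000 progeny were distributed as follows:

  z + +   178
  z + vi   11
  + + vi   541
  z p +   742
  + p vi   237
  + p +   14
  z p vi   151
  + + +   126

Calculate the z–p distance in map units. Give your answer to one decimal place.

22.0 map units

The two most frequent reciprocal classes, z p + and + + vi, are the parental types, so the F1 was z p + / + + vi.
The two rarest classes, + p + and z + vi, are the double crossovers. Comparing them with the parentals, only the z allele has switched, so z is the middle locus and the order is p – z – vi.
Crossovers in the p–z interval produce the single-crossover classes z + + and + p vi (178 + 237 = 415) plus the double crossovers (25).
RF(p–z) = (415 + 25) / 2000 = 440/2000 = 0.2200 → 22.0 map units.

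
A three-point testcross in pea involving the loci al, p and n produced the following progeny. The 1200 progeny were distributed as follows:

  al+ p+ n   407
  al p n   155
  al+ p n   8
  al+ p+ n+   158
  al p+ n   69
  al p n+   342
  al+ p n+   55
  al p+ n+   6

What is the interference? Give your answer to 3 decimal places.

0.628

The two most frequent reciprocal classes, al p n+ and al+ p+ n, are the parental types, so the F1 was al p n+ / al+ p+ n.
The two rarest classes, al p+ n+ and al+ p n, are the double crossovers. Comparing them with the parentals, only the p allele has switched, so p is the middle locus and the order is n – p – al.
n–p: (313 + 14)/1200 = 0.2725; p–al: (124 + 14)/1200 = 0.1150.
Expected DCO frequency = 0.2725 × 0.1150 ≈ 0.03134; observed = 14/1200 ≈ 0.01167.
Coefficient of coincidence = 0.01167/0.03134 ≈ 0.372; interference = 1 − 0.372 = 0.628.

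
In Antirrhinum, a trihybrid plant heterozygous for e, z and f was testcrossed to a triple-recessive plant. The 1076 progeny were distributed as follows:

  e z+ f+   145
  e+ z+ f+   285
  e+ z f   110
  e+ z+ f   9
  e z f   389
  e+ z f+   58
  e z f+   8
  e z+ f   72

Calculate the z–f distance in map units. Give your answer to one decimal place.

13.7 map units

The two most frequent reciprocal classes, e z f and e+ z+ f+, are the parental types, so the F1 was e z f / e+ z+ f+.
The two rarest classes, e z f+ and e+ z+ f, are the double crossovers. Comparing them with the parentals, only the f allele has switched, so f is the middle locus and the order is z – f – e.
Crossovers in the z–f interval produce the single-crossover classes e z+ f and e+ z f+ (72 + 58 = 130) plus the double crossovers (17).
RF(z–f) = (130 + 17) / 1076 = 147/1076 = 0.1366 → 13.7 map units.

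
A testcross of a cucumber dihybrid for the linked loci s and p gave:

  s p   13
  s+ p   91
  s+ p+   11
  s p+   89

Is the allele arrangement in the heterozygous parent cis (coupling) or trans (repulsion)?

The two most frequent classes are s+ p (91) and s p+ (89); these are the parental (non-recombinant) types.
So the F1 carried s+ p on one chromosome and s p+ on the other — the recessive alleles are on opposite chromosomes (trans / repulsion).

trans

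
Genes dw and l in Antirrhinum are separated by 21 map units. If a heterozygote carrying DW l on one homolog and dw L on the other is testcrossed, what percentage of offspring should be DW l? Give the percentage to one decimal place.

39.5%

A map distance of 21 map units corresponds to a recombination frequency of 0.210.
The F1 is DW l / dw L, so DW l is a parental gamete class with expected frequency (1 − r)/2 = 0.790/2 = 0.3950.
That is 0.3950 = 39.5% of the progeny.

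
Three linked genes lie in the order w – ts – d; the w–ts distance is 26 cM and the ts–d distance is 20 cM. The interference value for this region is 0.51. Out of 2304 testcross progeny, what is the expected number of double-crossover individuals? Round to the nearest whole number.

59

Map distances give recombination frequencies of 0.260 and 0.200 for the two intervals.
With interference 0.51 (so coincidence = 0.49), expected double-crossover frequency = 0.260 × 0.200 × 0.49 = 0.02548.
Expected number = 0.02548 × 2304 = 58.71 ≈ 59.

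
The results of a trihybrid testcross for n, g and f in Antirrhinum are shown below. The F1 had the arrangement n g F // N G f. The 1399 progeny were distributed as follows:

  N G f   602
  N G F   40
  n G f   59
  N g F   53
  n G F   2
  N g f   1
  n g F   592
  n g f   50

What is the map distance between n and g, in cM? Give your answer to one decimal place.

8.2 cM

The two rarest classes, n G F and N g f, are the double crossovers. Comparing them with the parentals, only the g allele has switched, so g is the middle locus and the order is f – g – n.
Crossovers in the g–n interval produce the single-crossover classes N g F and n G f (53 + 59 = 112) plus the double crossovers (3).
RF(g–n) = (112 + 3) / 1399 = 115/1399 = 0.0822 → 8.2 cM.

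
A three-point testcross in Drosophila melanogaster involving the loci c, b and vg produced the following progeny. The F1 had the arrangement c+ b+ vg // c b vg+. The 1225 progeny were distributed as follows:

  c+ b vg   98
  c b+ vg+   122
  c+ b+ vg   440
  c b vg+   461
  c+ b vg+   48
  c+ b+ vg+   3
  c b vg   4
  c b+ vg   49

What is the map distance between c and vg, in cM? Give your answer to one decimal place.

The two rarest classes, c+ b+ vg+ and c b vg, are the double crossovers. Comparing them with the parentals, only the vg allele has switched, so vg is the middle locus and the order is b – vg – c.
Crossovers in the vg–c interval produce the single-crossover classes c b+ vg and c+ b vg+ (49 + 48 = 97) plus the double crossovers (7).
RF(vg–c) = (97 + 7) / 1225 = 104/1225 = 0.0849 → 8.5 cM.

8.5 cM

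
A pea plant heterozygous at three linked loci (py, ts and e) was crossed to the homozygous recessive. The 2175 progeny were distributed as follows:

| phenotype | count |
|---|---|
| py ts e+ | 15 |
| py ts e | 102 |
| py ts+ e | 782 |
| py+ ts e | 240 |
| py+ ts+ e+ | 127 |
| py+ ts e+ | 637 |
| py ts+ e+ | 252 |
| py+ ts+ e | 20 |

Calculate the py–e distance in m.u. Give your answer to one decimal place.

24.2 m.u.

The two most frequent reciprocal classes, py+ ts e+ and py ts+ e, are the parental types, so the F1 was py+ ts e+ / py ts+ e.
The two rarest classes, py ts e+ and py+ ts+ e, are the double crossovers. Comparing them with the parentals, only the py allele has switched, so py is the middle locus and the order is ts – py – e.
Crossovers in the py–e interval produce the single-crossover classes py+ ts e and py ts+ e+ (240 + 252 = 492) plus the double crossovers (35).
RF(py–e) = (492 + 35) / 2175 = 527/2175 = 0.2423 → 24.2 m.u.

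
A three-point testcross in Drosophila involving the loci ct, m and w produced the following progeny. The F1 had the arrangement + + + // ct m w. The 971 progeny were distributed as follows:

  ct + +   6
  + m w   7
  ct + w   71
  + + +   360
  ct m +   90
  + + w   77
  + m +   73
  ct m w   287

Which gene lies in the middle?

The two rarest classes, ct + + and + m w, are the double crossovers. Comparing them with the parentals, only the ct allele has switched, so ct is the middle locus and the order is w – ct – m.

ct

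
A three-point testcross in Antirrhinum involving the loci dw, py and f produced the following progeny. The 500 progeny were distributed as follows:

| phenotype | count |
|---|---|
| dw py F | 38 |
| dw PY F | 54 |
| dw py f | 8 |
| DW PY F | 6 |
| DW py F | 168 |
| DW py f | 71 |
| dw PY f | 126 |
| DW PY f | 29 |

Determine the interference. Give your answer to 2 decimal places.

The two most frequent reciprocal classes, dw PY f and DW py F, are the parental types, so the F1 was dw PY f / DW py F.
The two rarest classes, dw py f and DW PY F, are the double crossovers. Comparing them with the parentals, only the py allele has switched, so py is the middle locus and the order is f – py – dw.
f–py: (125 + 14)/500 = 0.2780; py–dw: (67 + 14)/500 = 0.1620.
Expected DCO frequency = 0.2780 × 0.1620 ≈ 0.04504; observed = 14/500 ≈ 0.02800.
Coefficient of coincidence = 0.02800/0.04504 ≈ 0.62; interference = 1 − 0.62 = 0.38.

0.38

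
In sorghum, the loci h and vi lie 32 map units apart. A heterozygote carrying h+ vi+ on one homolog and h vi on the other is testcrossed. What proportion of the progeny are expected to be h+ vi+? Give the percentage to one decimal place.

A map distance of 32 map units corresponds to a recombination frequency of 0.320.
The F1 is h+ vi+ / h vi, so h+ vi+ is a parental gamete class with expected frequency (1 − r)/2 = 0.680/2 = 0.3400.
That is 0.3400 = 34.0% of the progeny.

34.0%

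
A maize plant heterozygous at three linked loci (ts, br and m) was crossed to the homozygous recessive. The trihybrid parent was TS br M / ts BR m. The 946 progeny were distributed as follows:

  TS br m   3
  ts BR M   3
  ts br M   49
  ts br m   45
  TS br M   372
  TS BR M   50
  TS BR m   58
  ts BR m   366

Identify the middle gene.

The two rarest classes, TS br m and ts BR M, are the double crossovers. Comparing them with the parentals, only the m allele has switched, so m is the middle locus and the order is ts – m – br.

m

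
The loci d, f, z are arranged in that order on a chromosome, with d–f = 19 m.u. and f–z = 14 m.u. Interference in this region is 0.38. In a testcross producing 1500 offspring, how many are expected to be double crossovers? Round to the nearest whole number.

Map distances give recombination frequencies of 0.190 and 0.140 for the two intervals.
With interference 0.38 (so coincidence = 0.62), expected double-crossover frequency = 0.190 × 0.140 × 0.62 = 0.01649.
Expected number = 0.01649 × 1500 = 24.74 ≈ 25.

25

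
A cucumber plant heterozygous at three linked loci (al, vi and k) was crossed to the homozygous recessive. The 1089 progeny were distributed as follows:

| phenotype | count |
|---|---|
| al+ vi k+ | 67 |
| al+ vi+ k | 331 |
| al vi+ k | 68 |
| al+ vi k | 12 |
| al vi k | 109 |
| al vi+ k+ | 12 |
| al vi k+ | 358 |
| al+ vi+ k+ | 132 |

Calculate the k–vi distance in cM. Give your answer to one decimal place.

The two most frequent reciprocal classes, al+ vi+ k and al vi k+, are the parental types, so the F1 was al+ vi+ k / al vi k+.
The two rarest classes, al+ vi k and al vi+ k+, are the double crossovers. Comparing them with the parentals, only the vi allele has switched, so vi is the middle locus and the order is k – vi – al.
Crossovers in the k–vi interval produce the single-crossover classes al+ vi+ k+ and al vi k (132 + 109 = 241) plus the double crossovers (24).
RF(k–vi) = (241 + 24) / 1089 = 265/1089 = 0.2433 → 24.3 cM.

24.3 cM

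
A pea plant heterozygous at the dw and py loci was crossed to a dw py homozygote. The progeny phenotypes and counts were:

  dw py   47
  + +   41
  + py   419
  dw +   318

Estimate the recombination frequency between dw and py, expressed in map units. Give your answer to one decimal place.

10.7 map units

The two most frequent classes, + py (419) and dw + (318), are the parental types, so the F1 was + py / dw +.
The recombinant classes are + + and dw py: 41 + 47 = 88.
Recombination frequency = 88/825 = 0.1067 ≈ 10.7%, i.e. 10.7 map units.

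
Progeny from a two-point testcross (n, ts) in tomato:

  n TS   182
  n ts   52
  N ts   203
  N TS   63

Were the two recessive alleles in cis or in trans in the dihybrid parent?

The two most frequent classes are N ts (203) and n TS (182); these are the parental (non-recombinant) types.
So the F1 carried N ts on one chromosome and n TS on the other — the recessive alleles are on opposite chromosomes (trans / repulsion).

trans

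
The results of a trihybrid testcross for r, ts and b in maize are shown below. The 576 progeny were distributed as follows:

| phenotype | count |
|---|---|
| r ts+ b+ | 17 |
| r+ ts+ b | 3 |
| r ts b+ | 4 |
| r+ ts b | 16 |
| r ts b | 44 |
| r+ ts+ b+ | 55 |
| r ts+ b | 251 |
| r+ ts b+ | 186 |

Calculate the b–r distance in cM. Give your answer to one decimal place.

The two most frequent reciprocal classes, r+ ts b+ and r ts+ b, are the parental types, so the F1 was r+ ts b+ / r ts+ b.
The two rarest classes, r ts b+ and r+ ts+ b, are the double crossovers. Comparing them with the parentals, only the r allele has switched, so r is the middle locus and the order is b – r – ts.
Crossovers in the b–r interval produce the single-crossover classes r+ ts b and r ts+ b+ (16 + 17 = 33) plus the double crossovers (7).
RF(b–r) = (33 + 7) / 576 = 40/576 = 0.0694 → 6.9 cM.

6.9 cM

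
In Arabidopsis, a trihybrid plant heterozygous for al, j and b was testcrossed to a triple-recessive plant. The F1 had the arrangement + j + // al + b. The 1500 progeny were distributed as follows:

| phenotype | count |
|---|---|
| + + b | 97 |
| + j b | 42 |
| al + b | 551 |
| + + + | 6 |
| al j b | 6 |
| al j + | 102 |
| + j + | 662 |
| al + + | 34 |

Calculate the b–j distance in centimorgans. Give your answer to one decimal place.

The two rarest classes, + + + and al j b, are the double crossovers. Comparing them with the parentals, only the j allele has switched, so j is the middle locus and the order is b – j – al.
Crossovers in the b–j interval produce the single-crossover classes + j b and al + + (42 + 34 = 76) plus the double crossovers (12).
RF(b–j) = (76 + 12) / 1500 = 88/1500 = 0.0587 → 5.9 centimorgans.

5.9 centimorgans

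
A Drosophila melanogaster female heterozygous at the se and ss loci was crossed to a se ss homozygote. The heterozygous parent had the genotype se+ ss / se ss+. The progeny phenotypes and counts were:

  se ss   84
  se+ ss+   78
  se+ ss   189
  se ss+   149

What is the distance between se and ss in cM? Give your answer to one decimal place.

32.4 cM

The recombinant classes are se+ ss+ and se ss: 78 + 84 = 162.
Recombination frequency = 162/500 = 0.3240 ≈ 32.4%, i.e. 32.4 cM.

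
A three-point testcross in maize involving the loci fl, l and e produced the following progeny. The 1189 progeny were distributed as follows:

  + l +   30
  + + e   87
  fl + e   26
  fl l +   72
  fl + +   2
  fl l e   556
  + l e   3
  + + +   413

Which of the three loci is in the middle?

The two most frequent reciprocal classes, fl l e and + + +, are the parental types, so the F1 was fl l e / + + +.
The two rarest classes, + l e and fl + +, are the double crossovers. Comparing them with the parentals, only the fl allele has switched, so fl is the middle locus and the order is l – fl – e.

fl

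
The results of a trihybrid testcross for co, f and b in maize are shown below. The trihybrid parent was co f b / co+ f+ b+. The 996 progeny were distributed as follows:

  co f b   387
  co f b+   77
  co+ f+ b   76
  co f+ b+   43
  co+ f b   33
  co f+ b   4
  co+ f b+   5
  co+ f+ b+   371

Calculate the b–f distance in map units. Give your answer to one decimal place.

16.3 map units

The two rarest classes, co f+ b and co+ f b+, are the double crossovers. Comparing them with the parentals, only the f allele has switched, so f is the middle locus and the order is b – f – co.
Crossovers in the b–f interval produce the single-crossover classes co f b+ and co+ f+ b (77 + 76 = 153) plus the double crossovers (9).
RF(b–f) = (153 + 9) / 996 = 162/996 = 0.1627 → 16.3 map units.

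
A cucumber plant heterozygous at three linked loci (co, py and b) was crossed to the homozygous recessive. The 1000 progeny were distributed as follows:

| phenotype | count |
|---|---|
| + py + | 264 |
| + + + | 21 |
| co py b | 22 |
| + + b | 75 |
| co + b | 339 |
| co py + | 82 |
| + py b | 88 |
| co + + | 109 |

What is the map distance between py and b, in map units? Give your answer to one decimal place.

24.0 map units

The two most frequent reciprocal classes, + py + and co + b, are the parental types, so the F1 was + py + / co + b.
The two rarest classes, + + + and co py b, are the double crossovers. Comparing them with the parentals, only the py allele has switched, so py is the middle locus and the order is b – py – co.
Crossovers in the b–py interval produce the single-crossover classes + py b and co + + (88 + 109 = 197) plus the double crossovers (43).
RF(b–py) = (197 + 43) / 1000 = 240/1000 = 0.2400 → 24.0 map units.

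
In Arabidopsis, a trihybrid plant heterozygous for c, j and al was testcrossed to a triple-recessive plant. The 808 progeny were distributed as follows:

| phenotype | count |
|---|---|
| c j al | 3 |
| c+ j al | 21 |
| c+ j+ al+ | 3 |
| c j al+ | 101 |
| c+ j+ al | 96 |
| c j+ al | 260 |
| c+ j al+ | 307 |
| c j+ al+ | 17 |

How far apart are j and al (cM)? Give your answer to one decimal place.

The two most frequent reciprocal classes, c j+ al and c+ j al+, are the parental types, so the F1 was c j+ al / c+ j al+.
The two rarest classes, c j al and c+ j+ al+, are the double crossovers. Comparing them with the parentals, only the j allele has switched, so j is the middle locus and the order is c – j – al.
Crossovers in the j–al interval produce the single-crossover classes c j+ al+ and c+ j al (17 + 21 = 38) plus the double crossovers (6).
RF(j–al) = (38 + 6) / 808 = 44/808 = 0.0545 → 5.4 cM.

5.4 cM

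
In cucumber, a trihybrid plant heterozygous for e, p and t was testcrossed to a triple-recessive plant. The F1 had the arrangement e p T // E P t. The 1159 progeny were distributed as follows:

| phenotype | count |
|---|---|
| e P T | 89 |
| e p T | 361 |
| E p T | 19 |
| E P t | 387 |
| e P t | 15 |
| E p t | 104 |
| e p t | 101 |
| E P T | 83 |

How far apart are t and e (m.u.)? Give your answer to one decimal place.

The two rarest classes, E p T and e P t, are the double crossovers. Comparing them with the parentals, only the e allele has switched, so e is the middle locus and the order is p – e – t.
Crossovers in the e–t interval produce the single-crossover classes e p t and E P T (101 + 83 = 184) plus the double crossovers (34).
RF(e–t) = (184 + 34) / 1159 = 218/1159 = 0.1881 → 18.8 m.u.

18.8 m.u.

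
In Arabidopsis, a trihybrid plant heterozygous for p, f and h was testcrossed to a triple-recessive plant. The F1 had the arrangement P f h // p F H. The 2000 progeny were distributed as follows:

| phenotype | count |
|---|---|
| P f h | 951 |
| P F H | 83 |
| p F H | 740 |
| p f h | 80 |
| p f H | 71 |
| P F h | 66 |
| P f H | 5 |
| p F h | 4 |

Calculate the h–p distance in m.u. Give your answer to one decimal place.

The two rarest classes, P f H and p F h, are the double crossovers. Comparing them with the parentals, only the h allele has switched, so h is the middle locus and the order is f – h – p.
Crossovers in the h–p interval produce the single-crossover classes p f h and P F H (80 + 83 = 163) plus the double crossovers (9).
RF(h–p) = (163 + 9) / 2000 = 172/2000 = 0.0860 → 8.6 m.u.

8.6 m.u.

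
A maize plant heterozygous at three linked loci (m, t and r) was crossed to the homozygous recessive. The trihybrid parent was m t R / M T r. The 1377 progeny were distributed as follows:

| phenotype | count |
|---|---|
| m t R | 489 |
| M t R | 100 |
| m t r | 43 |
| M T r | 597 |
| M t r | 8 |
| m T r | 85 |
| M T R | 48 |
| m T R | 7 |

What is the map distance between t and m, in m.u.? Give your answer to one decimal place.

14.5 m.u.

The two rarest classes, m T R and M t r, are the double crossovers. Comparing them with the parentals, only the t allele has switched, so t is the middle locus and the order is r – t – m.
Crossovers in the t–m interval produce the single-crossover classes M t R and m T r (100 + 85 = 185) plus the double crossovers (15).
RF(t–m) = (185 + 15) / 1377 = 200/1377 = 0.1452 → 14.5 m.u.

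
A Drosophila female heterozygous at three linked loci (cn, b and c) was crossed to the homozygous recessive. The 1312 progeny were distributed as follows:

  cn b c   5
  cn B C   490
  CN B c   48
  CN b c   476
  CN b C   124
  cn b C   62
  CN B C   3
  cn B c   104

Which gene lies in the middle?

The two most frequent reciprocal classes, CN b c and cn B C, are the parental types, so the F1 was CN b c / cn B C.
The two rarest classes, cn b c and CN B C, are the double crossovers. Comparing them with the parentals, only the cn allele has switched, so cn is the middle locus and the order is c – cn – b.

cn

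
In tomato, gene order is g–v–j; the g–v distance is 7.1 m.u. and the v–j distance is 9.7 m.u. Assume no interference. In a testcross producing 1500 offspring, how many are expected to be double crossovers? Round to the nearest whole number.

10

Map distances give recombination frequencies of 0.071 and 0.097 for the two intervals.
With no interference, expected double-crossover frequency = 0.071 × 0.097 = 0.00689.
Expected number = 0.00689 × 1500 = 10.33 ≈ 10.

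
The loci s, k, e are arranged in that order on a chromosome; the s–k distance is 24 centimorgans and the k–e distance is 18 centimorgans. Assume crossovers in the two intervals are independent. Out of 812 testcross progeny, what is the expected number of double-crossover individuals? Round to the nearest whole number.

Map distances give recombination frequencies of 0.240 and 0.180 for the two intervals.
With no interference, expected double-crossover frequency = 0.240 × 0.180 = 0.04320.
Expected number = 0.04320 × 812 = 35.08 ≈ 35.

35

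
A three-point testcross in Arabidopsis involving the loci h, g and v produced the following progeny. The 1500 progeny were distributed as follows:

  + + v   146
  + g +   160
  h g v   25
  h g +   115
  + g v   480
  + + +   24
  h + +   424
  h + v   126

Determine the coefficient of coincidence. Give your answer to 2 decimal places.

The two most frequent reciprocal classes, h + + and + g v, are the parental types, so the F1 was h + + / + g v.
The two rarest classes, + + + and h g v, are the double crossovers. Comparing them with the parentals, only the h allele has switched, so h is the middle locus and the order is g – h – v.
g–h: (261 + 49)/1500 = 0.2067; h–v: (286 + 49)/1500 = 0.2233.
Expected DCO frequency = 0.2067 × 0.2233 ≈ 0.04616; observed = 49/1500 ≈ 0.03267.
Coefficient of coincidence = 0.03267/0.04616 ≈ 0.71.

0.71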